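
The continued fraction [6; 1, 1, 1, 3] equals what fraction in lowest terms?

73/11

Fold from the inside: start with 3/1.
  1 + 1/3 = 4/3
  1 + 3/4 = 7/4
  1 + 4/7 = 11/7
  6 + 7/11 = 73/11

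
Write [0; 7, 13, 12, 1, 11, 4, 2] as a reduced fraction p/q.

Fold from the inside: start with 2/1.
  4 + 1/2 = 9/2
  11 + 2/9 = 101/9
  1 + 9/101 = 110/101
  12 + 101/110 = 1421/110
  13 + 110/1421 = 18583/1421
  7 + 1421/18583 = 131502/18583
  0 + 18583/131502 = 18583/131502

18583/131502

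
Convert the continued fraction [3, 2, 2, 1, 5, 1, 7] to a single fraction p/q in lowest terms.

1264/369

Using pₖ = aₖpₖ₋₁ + pₖ₋₂ and qₖ = aₖqₖ₋₁ + qₖ₋₂:
  k=0: a=3, p=3, q=1
  k=1: a=2, p=7, q=2
  k=2: a=2, p=17, q=5
  k=3: a=1, p=24, q=7
  k=4: a=5, p=137, q=40
  k=5: a=1, p=161, q=47
  k=6: a=7, p=1264, q=369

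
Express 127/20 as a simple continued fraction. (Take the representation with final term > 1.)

127 = 6*20 + 7
20 = 2*7 + 6
7 = 1*6 + 1
6 = 6*1 + 0  (stop)
So 127/20 = [6; 2, 1, 6].

[6; 2, 1, 6]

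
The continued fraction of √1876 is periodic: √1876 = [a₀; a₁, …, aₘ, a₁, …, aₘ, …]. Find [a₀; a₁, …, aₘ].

a₀ = ⌊√1876⌋ = 43.
With m₀=0, d₀=1 and mₖ₊₁ = dₖaₖ − mₖ, dₖ₊₁ = (n − mₖ₊₁²)/dₖ, aₖ₊₁ = ⌊(a₀+mₖ₊₁)/dₖ₊₁⌋:
  k=1: m=43, d=27, a=3
  k=2: m=38, d=16, a=5
  k=3: m=42, d=7, a=12
  k=4: m=42, d=16, a=5
  k=5: m=38, d=27, a=3
  k=6: m=43, d=1, a=86
d=1 and a=2a₀=86 at k=6, so the next step gives (m, d) = (43, 27) again — its k=1 value — and the period has length 6.

[43; 3, 5, 12, 5, 3, 86]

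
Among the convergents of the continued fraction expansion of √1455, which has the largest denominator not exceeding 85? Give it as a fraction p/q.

√1455 = [38; 6, 1, 11, 1, 6, 76, …] (period length 6).
Convergents:
  p_0/q_0 = 38/1
  p_1/q_1 = 229/6
  p_2/q_2 = 267/7
  p_3/q_3 = 3166/83
  p_4/q_4 = 3433/90
q_3 = 83 ≤ 85 < 90 = q_4, so the answer is 3166/83.

3166/83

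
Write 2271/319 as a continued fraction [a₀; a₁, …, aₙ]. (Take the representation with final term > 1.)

2271 = 7·319 + 38
319 = 8·38 + 15
38 = 2·15 + 8
15 = 1·8 + 7
8 = 1·7 + 1
7 = 7·1 + 0  (stop)
So 2271/319 = [7; 8, 2, 1, 1, 7].

[7; 8, 2, 1, 1, 7]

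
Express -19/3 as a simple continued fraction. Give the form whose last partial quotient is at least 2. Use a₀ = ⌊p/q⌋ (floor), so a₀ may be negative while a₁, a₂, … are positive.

[-7; 1, 2]

-19 = -7*3 + 2
3 = 1*2 + 1
2 = 2*1 + 0  (stop)
So -19/3 = [-7; 1, 2].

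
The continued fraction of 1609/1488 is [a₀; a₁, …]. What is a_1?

1609 = 1·1488 + 121   →  a_0 = 1
1488 = 12·121 + 36   →  a_1 = 12

12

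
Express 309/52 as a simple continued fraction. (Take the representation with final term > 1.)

309 = 5*52 + 49
52 = 1*49 + 3
49 = 16*3 + 1
3 = 3*1 + 0  (stop)
So 309/52 = [5; 1, 16, 3].

[5; 1, 16, 3]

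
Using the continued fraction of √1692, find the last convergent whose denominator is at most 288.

4607/112

√1692 = [41; 7, 2, 7, 82, …] (period length 4).
Convergents:
  p_0/q_0 = 41/1
  p_1/q_1 = 288/7
  p_2/q_2 = 617/15
  p_3/q_3 = 4607/112
  p_4/q_4 = 378391/9199
q_3 = 112 ≤ 288 < 9199 = q_4, so the answer is 4607/112.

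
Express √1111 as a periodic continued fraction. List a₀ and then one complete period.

a₀ = ⌊√1111⌋ = 33.
With m₀=0, d₀=1 and mₖ₊₁ = dₖaₖ − mₖ, dₖ₊₁ = (n − mₖ₊₁²)/dₖ, aₖ₊₁ = ⌊(a₀+mₖ₊₁)/dₖ₊₁⌋:
  k=1: m=33, d=22, a=3
  k=2: m=33, d=1, a=66
d=1 and a=2a₀=66 at k=2, so the next step gives (m, d) = (33, 22) again — its k=1 value — and the period has length 2.

[33; 3, 66]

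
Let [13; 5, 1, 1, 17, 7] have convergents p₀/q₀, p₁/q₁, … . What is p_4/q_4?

2544/193

Using pₖ = aₖpₖ₋₁ + pₖ₋₂, qₖ = aₖqₖ₋₁ + qₖ₋₂ (with p₋₁=1, p₋₂=0, q₋₁=0, q₋₂=1):
  k=0: a=13, p=13, q=1
  k=1: a=5, p=66, q=5
  k=2: a=1, p=79, q=6
  k=3: a=1, p=145, q=11
  k=4: a=17, p=2544, q=193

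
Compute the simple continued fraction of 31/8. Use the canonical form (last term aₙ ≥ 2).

31 = 3×8 + 7
8 = 1×7 + 1
7 = 7×1 + 0  (stop)
So 31/8 = [3; 1, 7].

[3; 1, 7]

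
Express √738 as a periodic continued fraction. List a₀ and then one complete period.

a₀ = ⌊√738⌋ = 27.
With m₀=0, d₀=1 and mₖ₊₁ = dₖaₖ − mₖ, dₖ₊₁ = (n − mₖ₊₁²)/dₖ, aₖ₊₁ = ⌊(a₀+mₖ₊₁)/dₖ₊₁⌋:
  k=1: m=27, d=9, a=6
  k=2: m=27, d=1, a=54
d=1 and a=2a₀=54 at k=2, so the next step gives (m, d) = (27, 9) again — its k=1 value — and the period has length 2.

[27; 6, 54]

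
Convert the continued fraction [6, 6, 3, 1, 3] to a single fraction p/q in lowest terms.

579/94

Fold from the inside: start with 3/1.
  1 + 1/3 = 4/3
  3 + 3/4 = 15/4
  6 + 4/15 = 94/15
  6 + 15/94 = 579/94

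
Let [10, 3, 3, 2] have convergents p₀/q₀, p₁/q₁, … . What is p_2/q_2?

Using pₖ = aₖpₖ₋₁ + pₖ₋₂, qₖ = aₖqₖ₋₁ + qₖ₋₂ (with p₋₁=1, p₋₂=0, q₋₁=0, q₋₂=1):
  k=0: a=10, p=10, q=1
  k=1: a=3, p=31, q=3
  k=2: a=3, p=103, q=10

103/10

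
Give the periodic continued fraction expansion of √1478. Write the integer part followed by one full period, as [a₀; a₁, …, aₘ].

[38; 2, 4, 38, 4, 2, 76]

a₀ = ⌊√1478⌋ = 38.
With m₀=0, d₀=1 and mₖ₊₁ = dₖaₖ − mₖ, dₖ₊₁ = (n − mₖ₊₁²)/dₖ, aₖ₊₁ = ⌊(a₀+mₖ₊₁)/dₖ₊₁⌋:
  k=1: m=38, d=34, a=2
  k=2: m=30, d=17, a=4
  k=3: m=38, d=2, a=38
  k=4: m=38, d=17, a=4
  k=5: m=30, d=34, a=2
  k=6: m=38, d=1, a=76
d=1 and a=2a₀=76 at k=6, so the next step gives (m, d) = (38, 34) again — its k=1 value — and the period has length 6.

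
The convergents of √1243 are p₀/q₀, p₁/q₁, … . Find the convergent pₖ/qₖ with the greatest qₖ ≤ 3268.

44035/1249

√1243 = [35; 3, 1, 9, 3, 9, 1, 3, 70, …] (period length 8).
Convergents:
  p_0/q_0 = 35/1
  p_1/q_1 = 106/3
  p_2/q_2 = 141/4
  p_3/q_3 = 1375/39
  p_4/q_4 = 4266/121
  p_5/q_5 = 39769/1128
  p_6/q_6 = 44035/1249
  p_7/q_7 = 171874/4875
q_6 = 1249 ≤ 3268 < 4875 = q_7, so the answer is 44035/1249.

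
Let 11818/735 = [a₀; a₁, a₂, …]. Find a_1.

12

11818 = 16·735 + 58   →  a_0 = 16
735 = 12·58 + 39   →  a_1 = 12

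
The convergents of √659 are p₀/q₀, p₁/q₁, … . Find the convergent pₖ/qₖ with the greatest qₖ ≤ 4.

77/3

√659 = [25; 1, 2, 25, 2, 1, 50, …] (period length 6).
Convergents:
  p_0/q_0 = 25/1
  p_1/q_1 = 26/1
  p_2/q_2 = 77/3
  p_3/q_3 = 1951/76
q_2 = 3 ≤ 4 < 76 = q_3, so the answer is 77/3.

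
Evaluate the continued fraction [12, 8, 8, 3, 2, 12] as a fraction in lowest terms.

Using pₖ = aₖpₖ₋₁ + pₖ₋₂ and qₖ = aₖqₖ₋₁ + qₖ₋₂:
  k=0: a=12, p=12, q=1
  k=1: a=8, p=97, q=8
  k=2: a=8, p=788, q=65
  k=3: a=3, p=2461, q=203
  k=4: a=2, p=5710, q=471
  k=5: a=12, p=70981, q=5855

70981/5855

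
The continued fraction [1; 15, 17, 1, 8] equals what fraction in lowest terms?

Fold from the inside: start with 8/1.
  1 + 1/8 = 9/8
  17 + 8/9 = 161/9
  15 + 9/161 = 2424/161
  1 + 161/2424 = 2585/2424

2585/2424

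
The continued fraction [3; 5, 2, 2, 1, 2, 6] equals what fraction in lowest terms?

2089/656

Using pₖ = aₖpₖ₋₁ + pₖ₋₂ and qₖ = aₖqₖ₋₁ + qₖ₋₂:
  k=0: a=3, p=3, q=1
  k=1: a=5, p=16, q=5
  k=2: a=2, p=35, q=11
  k=3: a=2, p=86, q=27
  k=4: a=1, p=121, q=38
  k=5: a=2, p=328, q=103
  k=6: a=6, p=2089, q=656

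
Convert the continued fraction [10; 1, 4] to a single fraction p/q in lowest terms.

54/5

Using pₖ = aₖpₖ₋₁ + pₖ₋₂ and qₖ = aₖqₖ₋₁ + qₖ₋₂:
  k=0: a=10, p=10, q=1
  k=1: a=1, p=11, q=1
  k=2: a=4, p=54, q=5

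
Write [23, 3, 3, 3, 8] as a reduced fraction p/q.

6385/274

Fold from the inside: start with 8/1.
  3 + 1/8 = 25/8
  3 + 8/25 = 83/25
  3 + 25/83 = 274/83
  23 + 83/274 = 6385/274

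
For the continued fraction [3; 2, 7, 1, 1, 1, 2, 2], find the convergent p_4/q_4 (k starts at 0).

Using pₖ = aₖpₖ₋₁ + pₖ₋₂, qₖ = aₖqₖ₋₁ + qₖ₋₂ (with p₋₁=1, p₋₂=0, q₋₁=0, q₋₂=1):
  k=0: a=3, p=3, q=1
  k=1: a=2, p=7, q=2
  k=2: a=7, p=52, q=15
  k=3: a=1, p=59, q=17
  k=4: a=1, p=111, q=32

111/32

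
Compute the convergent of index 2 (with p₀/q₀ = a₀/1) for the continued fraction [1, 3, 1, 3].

Using pₖ = aₖpₖ₋₁ + pₖ₋₂, qₖ = aₖqₖ₋₁ + qₖ₋₂ (with p₋₁=1, p₋₂=0, q₋₁=0, q₋₂=1):
  k=0: a=1, p=1, q=1
  k=1: a=3, p=4, q=3
  k=2: a=1, p=5, q=4

5/4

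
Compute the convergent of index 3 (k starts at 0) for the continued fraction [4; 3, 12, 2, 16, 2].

333/77

Using pₖ = aₖpₖ₋₁ + pₖ₋₂, qₖ = aₖqₖ₋₁ + qₖ₋₂ (with p₋₁=1, p₋₂=0, q₋₁=0, q₋₂=1):
  k=0: a=4, p=4, q=1
  k=1: a=3, p=13, q=3
  k=2: a=12, p=160, q=37
  k=3: a=2, p=333, q=77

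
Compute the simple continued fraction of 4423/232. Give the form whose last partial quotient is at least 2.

4423 = 19·232 + 15
232 = 15·15 + 7
15 = 2·7 + 1
7 = 7·1 + 0  (stop)
So 4423/232 = [19; 15, 2, 7].

[19; 15, 2, 7]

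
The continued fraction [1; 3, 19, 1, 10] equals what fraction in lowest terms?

Using pₖ = aₖpₖ₋₁ + pₖ₋₂ and qₖ = aₖqₖ₋₁ + qₖ₋₂:
  k=0: a=1, p=1, q=1
  k=1: a=3, p=4, q=3
  k=2: a=19, p=77, q=58
  k=3: a=1, p=81, q=61
  k=4: a=10, p=887, q=668

887/668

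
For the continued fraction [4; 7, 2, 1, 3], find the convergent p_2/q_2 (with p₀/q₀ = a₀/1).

Using pₖ = aₖpₖ₋₁ + pₖ₋₂, qₖ = aₖqₖ₋₁ + qₖ₋₂ (with p₋₁=1, p₋₂=0, q₋₁=0, q₋₂=1):
  k=0: a=4, p=4, q=1
  k=1: a=7, p=29, q=7
  k=2: a=2, p=62, q=15

62/15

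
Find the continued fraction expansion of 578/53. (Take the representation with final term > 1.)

578 = 10*53 + 48
53 = 1*48 + 5
48 = 9*5 + 3
5 = 1*3 + 2
3 = 1*2 + 1
2 = 2*1 + 0  (stop)
So 578/53 = [10; 1, 9, 1, 1, 2].

[10; 1, 9, 1, 1, 2]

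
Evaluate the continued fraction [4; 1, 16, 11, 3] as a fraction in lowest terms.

2871/581

Fold from the inside: start with 3/1.
  11 + 1/3 = 34/3
  16 + 3/34 = 547/34
  1 + 34/547 = 581/547
  4 + 547/581 = 2871/581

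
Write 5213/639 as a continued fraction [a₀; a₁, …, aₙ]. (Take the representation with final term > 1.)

5213 = 8×639 + 101
639 = 6×101 + 33
101 = 3×33 + 2
33 = 16×2 + 1
2 = 2×1 + 0  (stop)
So 5213/639 = [8; 6, 3, 16, 2].

[8; 6, 3, 16, 2]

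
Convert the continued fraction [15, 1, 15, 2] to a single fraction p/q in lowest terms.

526/33

Using pₖ = aₖpₖ₋₁ + pₖ₋₂ and qₖ = aₖqₖ₋₁ + qₖ₋₂:
  k=0: a=15, p=15, q=1
  k=1: a=1, p=16, q=1
  k=2: a=15, p=255, q=16
  k=3: a=2, p=526, q=33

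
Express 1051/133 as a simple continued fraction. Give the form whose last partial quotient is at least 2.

[7; 1, 9, 4, 3]

1051 = 7*133 + 120
133 = 1*120 + 13
120 = 9*13 + 3
13 = 4*3 + 1
3 = 3*1 + 0  (stop)
So 1051/133 = [7; 1, 9, 4, 3].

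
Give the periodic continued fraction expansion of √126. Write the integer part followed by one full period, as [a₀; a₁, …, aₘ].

a₀ = ⌊√126⌋ = 11.
With m₀=0, d₀=1 and mₖ₊₁ = dₖaₖ − mₖ, dₖ₊₁ = (n − mₖ₊₁²)/dₖ, aₖ₊₁ = ⌊(a₀+mₖ₊₁)/dₖ₊₁⌋:
  k=1: m=11, d=5, a=4
  k=2: m=9, d=9, a=2
  k=3: m=9, d=5, a=4
  k=4: m=11, d=1, a=22
d=1 and a=2a₀=22 at k=4, so the next step gives (m, d) = (11, 5) again — its k=1 value — and the period has length 4.

[11; 4, 2, 4, 22]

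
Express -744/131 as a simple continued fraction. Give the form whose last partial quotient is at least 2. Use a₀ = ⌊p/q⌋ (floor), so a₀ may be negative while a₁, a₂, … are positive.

-744 = -6·131 + 42
131 = 3·42 + 5
42 = 8·5 + 2
5 = 2·2 + 1
2 = 2·1 + 0  (stop)
So -744/131 = [-6; 3, 8, 2, 2].

[-6; 3, 8, 2, 2]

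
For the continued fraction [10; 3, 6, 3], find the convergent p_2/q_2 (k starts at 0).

Using pₖ = aₖpₖ₋₁ + pₖ₋₂, qₖ = aₖqₖ₋₁ + qₖ₋₂ (with p₋₁=1, p₋₂=0, q₋₁=0, q₋₂=1):
  k=0: a=10, p=10, q=1
  k=1: a=3, p=31, q=3
  k=2: a=6, p=196, q=19

196/19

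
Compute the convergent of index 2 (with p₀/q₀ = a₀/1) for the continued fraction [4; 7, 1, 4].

Using pₖ = aₖpₖ₋₁ + pₖ₋₂, qₖ = aₖqₖ₋₁ + qₖ₋₂ (with p₋₁=1, p₋₂=0, q₋₁=0, q₋₂=1):
  k=0: a=4, p=4, q=1
  k=1: a=7, p=29, q=7
  k=2: a=1, p=33, q=8

33/8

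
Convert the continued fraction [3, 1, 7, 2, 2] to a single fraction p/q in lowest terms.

163/42

Fold from the inside: start with 2/1.
  2 + 1/2 = 5/2
  7 + 2/5 = 37/5
  1 + 5/37 = 42/37
  3 + 37/42 = 163/42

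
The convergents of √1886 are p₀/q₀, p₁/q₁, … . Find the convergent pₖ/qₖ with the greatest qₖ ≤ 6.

217/5

√1886 = [43; 2, 2, 1, 42, 1, 2, 2, 86, …] (period length 8).
Convergents:
  p_0/q_0 = 43/1
  p_1/q_1 = 87/2
  p_2/q_2 = 217/5
  p_3/q_3 = 304/7
q_2 = 5 ≤ 6 < 7 = q_3, so the answer is 217/5.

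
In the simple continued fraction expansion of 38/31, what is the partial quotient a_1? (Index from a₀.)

4

38 = 1·31 + 7   →  a_0 = 1
31 = 4·7 + 3   →  a_1 = 4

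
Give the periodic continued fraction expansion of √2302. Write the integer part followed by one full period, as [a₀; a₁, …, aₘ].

[47; 1, 46, 1, 94]

a₀ = ⌊√2302⌋ = 47.
With m₀=0, d₀=1 and mₖ₊₁ = dₖaₖ − mₖ, dₖ₊₁ = (n − mₖ₊₁²)/dₖ, aₖ₊₁ = ⌊(a₀+mₖ₊₁)/dₖ₊₁⌋:
  k=1: m=47, d=93, a=1
  k=2: m=46, d=2, a=46
  k=3: m=46, d=93, a=1
  k=4: m=47, d=1, a=94
d=1 and a=2a₀=94 at k=4, so the next step gives (m, d) = (47, 93) again — its k=1 value — and the period has length 4.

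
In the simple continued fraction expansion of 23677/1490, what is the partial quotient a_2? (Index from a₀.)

8

23677 = 15·1490 + 1327   →  a_0 = 15
1490 = 1·1327 + 163   →  a_1 = 1
1327 = 8·163 + 23   →  a_2 = 8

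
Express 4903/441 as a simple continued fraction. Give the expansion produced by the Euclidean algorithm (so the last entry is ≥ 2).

4903 = 11*441 + 52
441 = 8*52 + 25
52 = 2*25 + 2
25 = 12*2 + 1
2 = 2*1 + 0  (stop)
So 4903/441 = [11; 8, 2, 12, 2].

[11; 8, 2, 12, 2]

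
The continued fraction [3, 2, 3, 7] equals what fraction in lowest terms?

Using pₖ = aₖpₖ₋₁ + pₖ₋₂ and qₖ = aₖqₖ₋₁ + qₖ₋₂:
  k=0: a=3, p=3, q=1
  k=1: a=2, p=7, q=2
  k=2: a=3, p=24, q=7
  k=3: a=7, p=175, q=51

175/51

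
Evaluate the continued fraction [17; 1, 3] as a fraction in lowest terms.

Using pₖ = aₖpₖ₋₁ + pₖ₋₂ and qₖ = aₖqₖ₋₁ + qₖ₋₂:
  k=0: a=17, p=17, q=1
  k=1: a=1, p=18, q=1
  k=2: a=3, p=71, q=4

71/4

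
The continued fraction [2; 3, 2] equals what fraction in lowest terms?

Fold from the inside: start with 2/1.
  3 + 1/2 = 7/2
  2 + 2/7 = 16/7

16/7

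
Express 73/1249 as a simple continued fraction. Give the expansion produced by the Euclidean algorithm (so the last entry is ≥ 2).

[0; 17, 9, 8]

73 = 0×1249 + 73
1249 = 17×73 + 8
73 = 9×8 + 1
8 = 8×1 + 0  (stop)
So 73/1249 = [0; 17, 9, 8].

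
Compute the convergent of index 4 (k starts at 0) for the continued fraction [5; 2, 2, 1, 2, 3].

Using pₖ = aₖpₖ₋₁ + pₖ₋₂, qₖ = aₖqₖ₋₁ + qₖ₋₂ (with p₋₁=1, p₋₂=0, q₋₁=0, q₋₂=1):
  k=0: a=5, p=5, q=1
  k=1: a=2, p=11, q=2
  k=2: a=2, p=27, q=5
  k=3: a=1, p=38, q=7
  k=4: a=2, p=103, q=19

103/19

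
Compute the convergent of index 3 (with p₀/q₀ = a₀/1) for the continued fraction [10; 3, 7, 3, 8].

Using pₖ = aₖpₖ₋₁ + pₖ₋₂, qₖ = aₖqₖ₋₁ + qₖ₋₂ (with p₋₁=1, p₋₂=0, q₋₁=0, q₋₂=1):
  k=0: a=10, p=10, q=1
  k=1: a=3, p=31, q=3
  k=2: a=7, p=227, q=22
  k=3: a=3, p=712, q=69

712/69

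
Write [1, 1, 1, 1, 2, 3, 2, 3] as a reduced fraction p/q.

347/213

Using pₖ = aₖpₖ₋₁ + pₖ₋₂ and qₖ = aₖqₖ₋₁ + qₖ₋₂:
  k=0: a=1, p=1, q=1
  k=1: a=1, p=2, q=1
  k=2: a=1, p=3, q=2
  k=3: a=1, p=5, q=3
  k=4: a=2, p=13, q=8
  k=5: a=3, p=44, q=27
  k=6: a=2, p=101, q=62
  k=7: a=3, p=347, q=213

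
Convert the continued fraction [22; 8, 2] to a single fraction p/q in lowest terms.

Fold from the inside: start with 2/1.
  8 + 1/2 = 17/2
  22 + 2/17 = 376/17

376/17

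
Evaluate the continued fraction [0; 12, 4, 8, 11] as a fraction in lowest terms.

367/4493

Fold from the inside: start with 11/1.
  8 + 1/11 = 89/11
  4 + 11/89 = 367/89
  12 + 89/367 = 4493/367
  0 + 367/4493 = 367/4493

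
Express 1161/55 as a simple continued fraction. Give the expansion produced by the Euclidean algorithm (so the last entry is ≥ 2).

1161 = 21×55 + 6
55 = 9×6 + 1
6 = 6×1 + 0  (stop)
So 1161/55 = [21; 9, 6].

[21; 9, 6]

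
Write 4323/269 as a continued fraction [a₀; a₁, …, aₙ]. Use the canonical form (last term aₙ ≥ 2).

4323 = 16×269 + 19
269 = 14×19 + 3
19 = 6×3 + 1
3 = 3×1 + 0  (stop)
So 4323/269 = [16; 14, 6, 3].

[16; 14, 6, 3]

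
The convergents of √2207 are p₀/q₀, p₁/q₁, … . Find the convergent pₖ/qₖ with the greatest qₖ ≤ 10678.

√2207 = [46; 1, 45, 1, 92, …] (period length 4).
Convergents:
  p_0/q_0 = 46/1
  p_1/q_1 = 47/1
  p_2/q_2 = 2161/46
  p_3/q_3 = 2208/47
  p_4/q_4 = 205297/4370
  p_5/q_5 = 207505/4417
  p_6/q_6 = 9543022/203135
q_5 = 4417 ≤ 10678 < 203135 = q_6, so the answer is 207505/4417.

207505/4417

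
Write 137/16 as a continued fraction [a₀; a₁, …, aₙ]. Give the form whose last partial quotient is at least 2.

137 = 8×16 + 9
16 = 1×9 + 7
9 = 1×7 + 2
7 = 3×2 + 1
2 = 2×1 + 0  (stop)
So 137/16 = [8; 1, 1, 3, 2].

[8; 1, 1, 3, 2]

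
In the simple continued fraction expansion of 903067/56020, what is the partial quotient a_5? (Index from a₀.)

11

903067 = 16·56020 + 6747   →  a_0 = 16
56020 = 8·6747 + 2044   →  a_1 = 8
6747 = 3·2044 + 615   →  a_2 = 3
2044 = 3·615 + 199   →  a_3 = 3
615 = 3·199 + 18   →  a_4 = 3
199 = 11·18 + 1   →  a_5 = 11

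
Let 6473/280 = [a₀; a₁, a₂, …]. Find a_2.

2

6473 = 23·280 + 33   →  a_0 = 23
280 = 8·33 + 16   →  a_1 = 8
33 = 2·16 + 1   →  a_2 = 2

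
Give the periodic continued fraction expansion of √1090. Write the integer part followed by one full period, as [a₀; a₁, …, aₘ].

[33; 66]

a₀ = ⌊√1090⌋ = 33.
With m₀=0, d₀=1 and mₖ₊₁ = dₖaₖ − mₖ, dₖ₊₁ = (n − mₖ₊₁²)/dₖ, aₖ₊₁ = ⌊(a₀+mₖ₊₁)/dₖ₊₁⌋:
  k=1: m=33, d=1, a=66
d=1 and a=2a₀=66 at k=1, so the next step gives (m, d) = (33, 1) again — its k=1 value — and the period has length 1.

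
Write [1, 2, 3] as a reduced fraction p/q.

Fold from the inside: start with 3/1.
  2 + 1/3 = 7/3
  1 + 3/7 = 10/7

10/7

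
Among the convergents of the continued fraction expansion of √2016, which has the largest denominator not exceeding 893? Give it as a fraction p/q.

√2016 = [44; 1, 8, 1, 88, …] (period length 4).
Convergents:
  p_0/q_0 = 44/1
  p_1/q_1 = 45/1
  p_2/q_2 = 404/9
  p_3/q_3 = 449/10
  p_4/q_4 = 39916/889
  p_5/q_5 = 40365/899
q_4 = 889 ≤ 893 < 899 = q_5, so the answer is 39916/889.

39916/889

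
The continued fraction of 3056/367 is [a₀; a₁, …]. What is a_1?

3

3056 = 8·367 + 120   →  a_0 = 8
367 = 3·120 + 7   →  a_1 = 3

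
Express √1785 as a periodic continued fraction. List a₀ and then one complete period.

[42; 4, 84]

a₀ = ⌊√1785⌋ = 42.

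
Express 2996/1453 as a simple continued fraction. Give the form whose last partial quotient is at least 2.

2996 = 2·1453 + 90
1453 = 16·90 + 13
90 = 6·13 + 12
13 = 1·12 + 1
12 = 12·1 + 0  (stop)
So 2996/1453 = [2; 16, 6, 1, 12].

[2; 16, 6, 1, 12]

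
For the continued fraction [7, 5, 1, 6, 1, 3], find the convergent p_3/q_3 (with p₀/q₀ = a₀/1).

294/41

Using pₖ = aₖpₖ₋₁ + pₖ₋₂, qₖ = aₖqₖ₋₁ + qₖ₋₂ (with p₋₁=1, p₋₂=0, q₋₁=0, q₋₂=1):
  k=0: a=7, p=7, q=1
  k=1: a=5, p=36, q=5
  k=2: a=1, p=43, q=6
  k=3: a=6, p=294, q=41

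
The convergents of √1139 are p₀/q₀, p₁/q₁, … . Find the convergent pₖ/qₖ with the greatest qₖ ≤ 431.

√1139 = [33; 1, 2, 1, 66, …] (period length 4).
Convergents:
  p_0/q_0 = 33/1
  p_1/q_1 = 34/1
  p_2/q_2 = 101/3
  p_3/q_3 = 135/4
  p_4/q_4 = 9011/267
  p_5/q_5 = 9146/271
  p_6/q_6 = 27303/809
q_5 = 271 ≤ 431 < 809 = q_6, so the answer is 9146/271.

9146/271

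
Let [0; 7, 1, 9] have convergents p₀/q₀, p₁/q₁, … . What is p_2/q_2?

Using pₖ = aₖpₖ₋₁ + pₖ₋₂, qₖ = aₖqₖ₋₁ + qₖ₋₂ (with p₋₁=1, p₋₂=0, q₋₁=0, q₋₂=1):
  k=0: a=0, p=0, q=1
  k=1: a=7, p=1, q=7
  k=2: a=1, p=1, q=8

1/8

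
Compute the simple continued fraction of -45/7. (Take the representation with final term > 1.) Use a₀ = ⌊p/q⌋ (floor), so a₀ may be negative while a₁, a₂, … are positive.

-45 = -7*7 + 4
7 = 1*4 + 3
4 = 1*3 + 1
3 = 3*1 + 0  (stop)
So -45/7 = [-7; 1, 1, 3].

[-7; 1, 1, 3]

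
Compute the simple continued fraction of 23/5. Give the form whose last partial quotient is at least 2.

23 = 4×5 + 3
5 = 1×3 + 2
3 = 1×2 + 1
2 = 2×1 + 0  (stop)
So 23/5 = [4; 1, 1, 2].

[4; 1, 1, 2]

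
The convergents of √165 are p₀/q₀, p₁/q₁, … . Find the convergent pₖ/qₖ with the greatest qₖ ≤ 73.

√165 = [12; 1, 5, 2, 5, 1, 24, …] (period length 6).
Convergents:
  p_0/q_0 = 12/1
  p_1/q_1 = 13/1
  p_2/q_2 = 77/6
  p_3/q_3 = 167/13
  p_4/q_4 = 912/71
  p_5/q_5 = 1079/84
q_4 = 71 ≤ 73 < 84 = q_5, so the answer is 912/71.

912/71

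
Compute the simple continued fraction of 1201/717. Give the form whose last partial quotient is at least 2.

1201 = 1*717 + 484
717 = 1*484 + 233
484 = 2*233 + 18
233 = 12*18 + 17
18 = 1*17 + 1
17 = 17*1 + 0  (stop)
So 1201/717 = [1; 1, 2, 12, 1, 17].

[1; 1, 2, 12, 1, 17]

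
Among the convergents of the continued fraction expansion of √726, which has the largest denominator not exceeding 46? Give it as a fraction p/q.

485/18

√726 = [26; 1, 16, 1, 52, …] (period length 4).
Convergents:
  p_0/q_0 = 26/1
  p_1/q_1 = 27/1
  p_2/q_2 = 458/17
  p_3/q_3 = 485/18
  p_4/q_4 = 25678/953
q_3 = 18 ≤ 46 < 953 = q_4, so the answer is 485/18.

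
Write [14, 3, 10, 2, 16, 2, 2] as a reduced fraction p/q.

78562/5485

Fold from the inside: start with 2/1.
  2 + 1/2 = 5/2
  16 + 2/5 = 82/5
  2 + 5/82 = 169/82
  10 + 82/169 = 1772/169
  3 + 169/1772 = 5485/1772
  14 + 1772/5485 = 78562/5485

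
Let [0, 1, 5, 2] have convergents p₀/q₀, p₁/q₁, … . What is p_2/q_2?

Using pₖ = aₖpₖ₋₁ + pₖ₋₂, qₖ = aₖqₖ₋₁ + qₖ₋₂ (with p₋₁=1, p₋₂=0, q₋₁=0, q₋₂=1):
  k=0: a=0, p=0, q=1
  k=1: a=1, p=1, q=1
  k=2: a=5, p=5, q=6

5/6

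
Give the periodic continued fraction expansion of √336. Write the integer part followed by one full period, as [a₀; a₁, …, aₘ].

a₀ = ⌊√336⌋ = 18.
With m₀=0, d₀=1 and mₖ₊₁ = dₖaₖ − mₖ, dₖ₊₁ = (n − mₖ₊₁²)/dₖ, aₖ₊₁ = ⌊(a₀+mₖ₊₁)/dₖ₊₁⌋:
  k=1: m=18, d=12, a=3
  k=2: m=18, d=1, a=36
d=1 and a=2a₀=36 at k=2, so the next step gives (m, d) = (18, 12) again — its k=1 value — and the period has length 2.

[18; 3, 36]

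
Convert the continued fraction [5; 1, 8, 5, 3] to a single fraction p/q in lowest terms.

Using pₖ = aₖpₖ₋₁ + pₖ₋₂ and qₖ = aₖqₖ₋₁ + qₖ₋₂:
  k=0: a=5, p=5, q=1
  k=1: a=1, p=6, q=1
  k=2: a=8, p=53, q=9
  k=3: a=5, p=271, q=46
  k=4: a=3, p=866, q=147

866/147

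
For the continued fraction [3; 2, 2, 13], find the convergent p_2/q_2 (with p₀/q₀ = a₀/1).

17/5

Using pₖ = aₖpₖ₋₁ + pₖ₋₂, qₖ = aₖqₖ₋₁ + qₖ₋₂ (with p₋₁=1, p₋₂=0, q₋₁=0, q₋₂=1):
  k=0: a=3, p=3, q=1
  k=1: a=2, p=7, q=2
  k=2: a=2, p=17, q=5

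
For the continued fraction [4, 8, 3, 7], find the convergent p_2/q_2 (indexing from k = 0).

103/25

Using pₖ = aₖpₖ₋₁ + pₖ₋₂, qₖ = aₖqₖ₋₁ + qₖ₋₂ (with p₋₁=1, p₋₂=0, q₋₁=0, q₋₂=1):
  k=0: a=4, p=4, q=1
  k=1: a=8, p=33, q=8
  k=2: a=3, p=103, q=25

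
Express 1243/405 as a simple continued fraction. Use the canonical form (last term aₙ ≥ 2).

1243 = 3×405 + 28
405 = 14×28 + 13
28 = 2×13 + 2
13 = 6×2 + 1
2 = 2×1 + 0  (stop)
So 1243/405 = [3; 14, 2, 6, 2].

[3; 14, 2, 6, 2]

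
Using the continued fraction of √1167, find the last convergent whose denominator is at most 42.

√1167 = [34; 6, 5, 11, 5, 6, 68, …] (period length 6).
Convergents:
  p_0/q_0 = 34/1
  p_1/q_1 = 205/6
  p_2/q_2 = 1059/31
  p_3/q_3 = 11854/347
q_2 = 31 ≤ 42 < 347 = q_3, so the answer is 1059/31.

1059/31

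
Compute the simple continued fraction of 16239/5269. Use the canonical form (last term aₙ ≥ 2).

16239 = 3*5269 + 432
5269 = 12*432 + 85
432 = 5*85 + 7
85 = 12*7 + 1
7 = 7*1 + 0  (stop)
So 16239/5269 = [3; 12, 5, 12, 7].

[3; 12, 5, 12, 7]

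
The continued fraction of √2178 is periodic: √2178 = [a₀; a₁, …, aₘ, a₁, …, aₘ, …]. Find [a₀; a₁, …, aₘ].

[46; 1, 2, 46, 2, 1, 92]

a₀ = ⌊√2178⌋ = 46.
With m₀=0, d₀=1 and mₖ₊₁ = dₖaₖ − mₖ, dₖ₊₁ = (n − mₖ₊₁²)/dₖ, aₖ₊₁ = ⌊(a₀+mₖ₊₁)/dₖ₊₁⌋:
  k=1: m=46, d=62, a=1
  k=2: m=16, d=31, a=2
  k=3: m=46, d=2, a=46
  k=4: m=46, d=31, a=2
  k=5: m=16, d=62, a=1
  k=6: m=46, d=1, a=92
d=1 and a=2a₀=92 at k=6, so the next step gives (m, d) = (46, 62) again — its k=1 value — and the period has length 6.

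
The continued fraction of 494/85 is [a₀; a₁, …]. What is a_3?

3

494 = 5·85 + 69   →  a_0 = 5
85 = 1·69 + 16   →  a_1 = 1
69 = 4·16 + 5   →  a_2 = 4
16 = 3·5 + 1   →  a_3 = 3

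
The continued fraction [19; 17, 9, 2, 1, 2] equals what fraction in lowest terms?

24452/1283

Using pₖ = aₖpₖ₋₁ + pₖ₋₂ and qₖ = aₖqₖ₋₁ + qₖ₋₂:
  k=0: a=19, p=19, q=1
  k=1: a=17, p=324, q=17
  k=2: a=9, p=2935, q=154
  k=3: a=2, p=6194, q=325
  k=4: a=1, p=9129, q=479
  k=5: a=2, p=24452, q=1283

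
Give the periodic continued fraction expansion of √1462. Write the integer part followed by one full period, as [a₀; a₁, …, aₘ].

[38; 4, 4, 4, 76]

a₀ = ⌊√1462⌋ = 38.
With m₀=0, d₀=1 and mₖ₊₁ = dₖaₖ − mₖ, dₖ₊₁ = (n − mₖ₊₁²)/dₖ, aₖ₊₁ = ⌊(a₀+mₖ₊₁)/dₖ₊₁⌋:
  k=1: m=38, d=18, a=4
  k=2: m=34, d=17, a=4
  k=3: m=34, d=18, a=4
  k=4: m=38, d=1, a=76
d=1 and a=2a₀=76 at k=4, so the next step gives (m, d) = (38, 18) again — its k=1 value — and the period has length 4.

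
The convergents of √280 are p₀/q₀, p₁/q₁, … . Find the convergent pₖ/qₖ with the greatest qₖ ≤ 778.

√280 = [16; 1, 2, 1, 2, 1, 32, …] (period length 6).
Convergents:
  p_0/q_0 = 16/1
  p_1/q_1 = 17/1
  p_2/q_2 = 50/3
  p_3/q_3 = 67/4
  p_4/q_4 = 184/11
  p_5/q_5 = 251/15
  p_6/q_6 = 8216/491
  p_7/q_7 = 8467/506
  p_8/q_8 = 25150/1503
q_7 = 506 ≤ 778 < 1503 = q_8, so the answer is 8467/506.

8467/506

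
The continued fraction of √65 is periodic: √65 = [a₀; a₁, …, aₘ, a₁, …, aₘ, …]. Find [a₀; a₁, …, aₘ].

[8; 16]

a₀ = ⌊√65⌋ = 8.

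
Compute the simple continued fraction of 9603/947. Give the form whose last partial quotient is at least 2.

9603 = 10*947 + 133
947 = 7*133 + 16
133 = 8*16 + 5
16 = 3*5 + 1
5 = 5*1 + 0  (stop)
So 9603/947 = [10; 7, 8, 3, 5].

[10; 7, 8, 3, 5]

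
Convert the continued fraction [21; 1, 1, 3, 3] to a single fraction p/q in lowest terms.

496/23

Fold from the inside: start with 3/1.
  3 + 1/3 = 10/3
  1 + 3/10 = 13/10
  1 + 10/13 = 23/13
  21 + 13/23 = 496/23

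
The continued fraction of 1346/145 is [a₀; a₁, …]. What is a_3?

1346 = 9·145 + 41   →  a_0 = 9
145 = 3·41 + 22   →  a_1 = 3
41 = 1·22 + 19   →  a_2 = 1
22 = 1·19 + 3   →  a_3 = 1

1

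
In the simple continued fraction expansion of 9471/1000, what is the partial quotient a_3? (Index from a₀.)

8

9471 = 9·1000 + 471   →  a_0 = 9
1000 = 2·471 + 58   →  a_1 = 2
471 = 8·58 + 7   →  a_2 = 8
58 = 8·7 + 2   →  a_3 = 8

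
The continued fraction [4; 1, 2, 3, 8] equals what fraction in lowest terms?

390/83

Using pₖ = aₖpₖ₋₁ + pₖ₋₂ and qₖ = aₖqₖ₋₁ + qₖ₋₂:
  k=0: a=4, p=4, q=1
  k=1: a=1, p=5, q=1
  k=2: a=2, p=14, q=3
  k=3: a=3, p=47, q=10
  k=4: a=8, p=390, q=83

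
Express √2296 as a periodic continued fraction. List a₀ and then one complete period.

[47; 1, 10, 1, 94]

a₀ = ⌊√2296⌋ = 47.
With m₀=0, d₀=1 and mₖ₊₁ = dₖaₖ − mₖ, dₖ₊₁ = (n − mₖ₊₁²)/dₖ, aₖ₊₁ = ⌊(a₀+mₖ₊₁)/dₖ₊₁⌋:
  k=1: m=47, d=87, a=1
  k=2: m=40, d=8, a=10
  k=3: m=40, d=87, a=1
  k=4: m=47, d=1, a=94
d=1 and a=2a₀=94 at k=4, so the next step gives (m, d) = (47, 87) again — its k=1 value — and the period has length 4.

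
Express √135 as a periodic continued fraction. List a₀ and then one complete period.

a₀ = ⌊√135⌋ = 11.

[11; 1, 1, 1, 1, 1, 1, 1, 22]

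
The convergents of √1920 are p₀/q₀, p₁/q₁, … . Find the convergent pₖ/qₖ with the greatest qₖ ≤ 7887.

√1920 = [43; 1, 4, 2, 21, 2, 4, 1, 86, …] (period length 8).
Convergents:
  p_0/q_0 = 43/1
  p_1/q_1 = 44/1
  p_2/q_2 = 219/5
  p_3/q_3 = 482/11
  p_4/q_4 = 10341/236
  p_5/q_5 = 21164/483
  p_6/q_6 = 94997/2168
  p_7/q_7 = 116161/2651
  p_8/q_8 = 10084843/230154
q_7 = 2651 ≤ 7887 < 230154 = q_8, so the answer is 116161/2651.

116161/2651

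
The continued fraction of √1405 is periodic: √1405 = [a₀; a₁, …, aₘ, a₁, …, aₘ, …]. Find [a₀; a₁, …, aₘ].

a₀ = ⌊√1405⌋ = 37.

[37; 2, 14, 2, 74]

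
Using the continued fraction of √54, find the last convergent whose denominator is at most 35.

√54 = [7; 2, 1, 6, 1, 2, 14, …] (period length 6).
Convergents:
  p_0/q_0 = 7/1
  p_1/q_1 = 15/2
  p_2/q_2 = 22/3
  p_3/q_3 = 147/20
  p_4/q_4 = 169/23
  p_5/q_5 = 485/66
q_4 = 23 ≤ 35 < 66 = q_5, so the answer is 169/23.

169/23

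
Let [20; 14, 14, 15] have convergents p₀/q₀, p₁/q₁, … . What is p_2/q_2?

Using pₖ = aₖpₖ₋₁ + pₖ₋₂, qₖ = aₖqₖ₋₁ + qₖ₋₂ (with p₋₁=1, p₋₂=0, q₋₁=0, q₋₂=1):
  k=0: a=20, p=20, q=1
  k=1: a=14, p=281, q=14
  k=2: a=14, p=3954, q=197

3954/197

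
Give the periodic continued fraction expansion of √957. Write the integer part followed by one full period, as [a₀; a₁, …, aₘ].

a₀ = ⌊√957⌋ = 30.
With m₀=0, d₀=1 and mₖ₊₁ = dₖaₖ − mₖ, dₖ₊₁ = (n − mₖ₊₁²)/dₖ, aₖ₊₁ = ⌊(a₀+mₖ₊₁)/dₖ₊₁⌋:
  k=1: m=30, d=57, a=1
  k=2: m=27, d=4, a=14
  k=3: m=29, d=29, a=2
  k=4: m=29, d=4, a=14
  k=5: m=27, d=57, a=1
  k=6: m=30, d=1, a=60
d=1 and a=2a₀=60 at k=6, so the next step gives (m, d) = (30, 57) again — its k=1 value — and the period has length 6.

[30; 1, 14, 2, 14, 1, 60]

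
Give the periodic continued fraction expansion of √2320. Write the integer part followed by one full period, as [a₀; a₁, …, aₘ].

[48; 6, 96]

a₀ = ⌊√2320⌋ = 48.
With m₀=0, d₀=1 and mₖ₊₁ = dₖaₖ − mₖ, dₖ₊₁ = (n − mₖ₊₁²)/dₖ, aₖ₊₁ = ⌊(a₀+mₖ₊₁)/dₖ₊₁⌋:
  k=1: m=48, d=16, a=6
  k=2: m=48, d=1, a=96
d=1 and a=2a₀=96 at k=2, so the next step gives (m, d) = (48, 16) again — its k=1 value — and the period has length 2.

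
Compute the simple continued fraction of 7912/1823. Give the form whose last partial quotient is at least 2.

7912 = 4×1823 + 620
1823 = 2×620 + 583
620 = 1×583 + 37
583 = 15×37 + 28
37 = 1×28 + 9
28 = 3×9 + 1
9 = 9×1 + 0  (stop)
So 7912/1823 = [4; 2, 1, 15, 1, 3, 9].

[4; 2, 1, 15, 1, 3, 9]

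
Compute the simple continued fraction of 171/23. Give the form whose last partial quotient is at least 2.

171 = 7×23 + 10
23 = 2×10 + 3
10 = 3×3 + 1
3 = 3×1 + 0  (stop)
So 171/23 = [7; 2, 3, 3].

[7; 2, 3, 3]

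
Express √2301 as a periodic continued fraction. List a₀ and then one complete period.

a₀ = ⌊√2301⌋ = 47.
With m₀=0, d₀=1 and mₖ₊₁ = dₖaₖ − mₖ, dₖ₊₁ = (n − mₖ₊₁²)/dₖ, aₖ₊₁ = ⌊(a₀+mₖ₊₁)/dₖ₊₁⌋:
  k=1: m=47, d=92, a=1
  k=2: m=45, d=3, a=30
  k=3: m=45, d=92, a=1
  k=4: m=47, d=1, a=94
d=1 and a=2a₀=94 at k=4, so the next step gives (m, d) = (47, 92) again — its k=1 value — and the period has length 4.

[47; 1, 30, 1, 94]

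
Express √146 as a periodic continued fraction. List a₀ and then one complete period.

[12; 12, 24]

a₀ = ⌊√146⌋ = 12.
With m₀=0, d₀=1 and mₖ₊₁ = dₖaₖ − mₖ, dₖ₊₁ = (n − mₖ₊₁²)/dₖ, aₖ₊₁ = ⌊(a₀+mₖ₊₁)/dₖ₊₁⌋:
  k=1: m=12, d=2, a=12
  k=2: m=12, d=1, a=24
d=1 and a=2a₀=24 at k=2, so the next step gives (m, d) = (12, 2) again — its k=1 value — and the period has length 2.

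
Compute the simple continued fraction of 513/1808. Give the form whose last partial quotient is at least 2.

513 = 0·1808 + 513
1808 = 3·513 + 269
513 = 1·269 + 244
269 = 1·244 + 25
244 = 9·25 + 19
25 = 1·19 + 6
19 = 3·6 + 1
6 = 6·1 + 0  (stop)
So 513/1808 = [0; 3, 1, 1, 9, 1, 3, 6].

[0; 3, 1, 1, 9, 1, 3, 6]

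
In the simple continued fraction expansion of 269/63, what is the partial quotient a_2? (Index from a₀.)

1

269 = 4·63 + 17   →  a_0 = 4
63 = 3·17 + 12   →  a_1 = 3
17 = 1·12 + 5   →  a_2 = 1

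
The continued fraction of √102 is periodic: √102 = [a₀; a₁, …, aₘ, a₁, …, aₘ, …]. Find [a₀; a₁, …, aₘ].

a₀ = ⌊√102⌋ = 10.
With m₀=0, d₀=1 and mₖ₊₁ = dₖaₖ − mₖ, dₖ₊₁ = (n − mₖ₊₁²)/dₖ, aₖ₊₁ = ⌊(a₀+mₖ₊₁)/dₖ₊₁⌋:
  k=1: m=10, d=2, a=10
  k=2: m=10, d=1, a=20
d=1 and a=2a₀=20 at k=2, so the next step gives (m, d) = (10, 2) again — its k=1 value — and the period has length 2.

[10; 10, 20]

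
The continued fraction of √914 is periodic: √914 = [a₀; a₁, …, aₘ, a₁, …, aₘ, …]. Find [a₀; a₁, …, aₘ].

a₀ = ⌊√914⌋ = 30.
With m₀=0, d₀=1 and mₖ₊₁ = dₖaₖ − mₖ, dₖ₊₁ = (n − mₖ₊₁²)/dₖ, aₖ₊₁ = ⌊(a₀+mₖ₊₁)/dₖ₊₁⌋:
  k=1: m=30, d=14, a=4
  k=2: m=26, d=17, a=3
  k=3: m=25, d=17, a=3
  k=4: m=26, d=14, a=4
  k=5: m=30, d=1, a=60
d=1 and a=2a₀=60 at k=5, so the next step gives (m, d) = (30, 14) again — its k=1 value — and the period has length 5.

[30; 4, 3, 3, 4, 60]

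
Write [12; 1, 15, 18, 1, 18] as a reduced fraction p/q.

Fold from the inside: start with 18/1.
  1 + 1/18 = 19/18
  18 + 18/19 = 360/19
  15 + 19/360 = 5419/360
  1 + 360/5419 = 5779/5419
  12 + 5419/5779 = 74767/5779

74767/5779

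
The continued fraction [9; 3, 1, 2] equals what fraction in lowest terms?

Using pₖ = aₖpₖ₋₁ + pₖ₋₂ and qₖ = aₖqₖ₋₁ + qₖ₋₂:
  k=0: a=9, p=9, q=1
  k=1: a=3, p=28, q=3
  k=2: a=1, p=37, q=4
  k=3: a=2, p=102, q=11

102/11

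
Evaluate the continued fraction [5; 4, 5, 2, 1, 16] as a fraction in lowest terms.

5857/1118

Using pₖ = aₖpₖ₋₁ + pₖ₋₂ and qₖ = aₖqₖ₋₁ + qₖ₋₂:
  k=0: a=5, p=5, q=1
  k=1: a=4, p=21, q=4
  k=2: a=5, p=110, q=21
  k=3: a=2, p=241, q=46
  k=4: a=1, p=351, q=67
  k=5: a=16, p=5857, q=1118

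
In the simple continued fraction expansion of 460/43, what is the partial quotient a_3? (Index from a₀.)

460 = 10·43 + 30   →  a_0 = 10
43 = 1·30 + 13   →  a_1 = 1
30 = 2·13 + 4   →  a_2 = 2
13 = 3·4 + 1   →  a_3 = 3

3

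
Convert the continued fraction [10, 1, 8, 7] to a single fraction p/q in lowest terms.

Using pₖ = aₖpₖ₋₁ + pₖ₋₂ and qₖ = aₖqₖ₋₁ + qₖ₋₂:
  k=0: a=10, p=10, q=1
  k=1: a=1, p=11, q=1
  k=2: a=8, p=98, q=9
  k=3: a=7, p=697, q=64

697/64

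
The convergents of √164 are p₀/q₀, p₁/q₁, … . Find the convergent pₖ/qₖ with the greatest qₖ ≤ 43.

√164 = [12; 1, 4, 6, 4, 1, 24, …] (period length 6).
Convergents:
  p_0/q_0 = 12/1
  p_1/q_1 = 13/1
  p_2/q_2 = 64/5
  p_3/q_3 = 397/31
  p_4/q_4 = 1652/129
q_3 = 31 ≤ 43 < 129 = q_4, so the answer is 397/31.

397/31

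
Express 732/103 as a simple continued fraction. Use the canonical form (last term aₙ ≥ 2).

[7; 9, 2, 1, 3]

732 = 7*103 + 11
103 = 9*11 + 4
11 = 2*4 + 3
4 = 1*3 + 1
3 = 3*1 + 0  (stop)
So 732/103 = [7; 9, 2, 1, 3].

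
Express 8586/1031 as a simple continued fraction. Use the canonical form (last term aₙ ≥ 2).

8586 = 8×1031 + 338
1031 = 3×338 + 17
338 = 19×17 + 15
17 = 1×15 + 2
15 = 7×2 + 1
2 = 2×1 + 0  (stop)
So 8586/1031 = [8; 3, 19, 1, 7, 2].

[8; 3, 19, 1, 7, 2]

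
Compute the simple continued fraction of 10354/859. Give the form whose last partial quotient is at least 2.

[12; 18, 1, 2, 15]

10354 = 12*859 + 46
859 = 18*46 + 31
46 = 1*31 + 15
31 = 2*15 + 1
15 = 15*1 + 0  (stop)
So 10354/859 = [12; 18, 1, 2, 15].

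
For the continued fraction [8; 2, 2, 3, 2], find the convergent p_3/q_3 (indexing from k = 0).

Using pₖ = aₖpₖ₋₁ + pₖ₋₂, qₖ = aₖqₖ₋₁ + qₖ₋₂ (with p₋₁=1, p₋₂=0, q₋₁=0, q₋₂=1):
  k=0: a=8, p=8, q=1
  k=1: a=2, p=17, q=2
  k=2: a=2, p=42, q=5
  k=3: a=3, p=143, q=17

143/17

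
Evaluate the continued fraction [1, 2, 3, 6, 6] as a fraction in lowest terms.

388/271

Fold from the inside: start with 6/1.
  6 + 1/6 = 37/6
  3 + 6/37 = 117/37
  2 + 37/117 = 271/117
  1 + 117/271 = 388/271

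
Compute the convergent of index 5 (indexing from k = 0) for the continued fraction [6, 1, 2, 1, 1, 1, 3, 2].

Using pₖ = aₖpₖ₋₁ + pₖ₋₂, qₖ = aₖqₖ₋₁ + qₖ₋₂ (with p₋₁=1, p₋₂=0, q₋₁=0, q₋₂=1):
  k=0: a=6, p=6, q=1
  k=1: a=1, p=7, q=1
  k=2: a=2, p=20, q=3
  k=3: a=1, p=27, q=4
  k=4: a=1, p=47, q=7
  k=5: a=1, p=74, q=11

74/11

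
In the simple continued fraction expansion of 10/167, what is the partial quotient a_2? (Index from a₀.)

10 = 0·167 + 10   →  a_0 = 0
167 = 16·10 + 7   →  a_1 = 16
10 = 1·7 + 3   →  a_2 = 1

1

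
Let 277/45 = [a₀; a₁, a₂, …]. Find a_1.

6

277 = 6·45 + 7   →  a_0 = 6
45 = 6·7 + 3   →  a_1 = 6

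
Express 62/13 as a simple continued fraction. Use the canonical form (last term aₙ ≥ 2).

62 = 4*13 + 10
13 = 1*10 + 3
10 = 3*3 + 1
3 = 3*1 + 0  (stop)
So 62/13 = [4; 1, 3, 3].

[4; 1, 3, 3]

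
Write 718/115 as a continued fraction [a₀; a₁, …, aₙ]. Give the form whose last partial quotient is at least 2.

[6; 4, 9, 3]

718 = 6×115 + 28
115 = 4×28 + 3
28 = 9×3 + 1
3 = 3×1 + 0  (stop)
So 718/115 = [6; 4, 9, 3].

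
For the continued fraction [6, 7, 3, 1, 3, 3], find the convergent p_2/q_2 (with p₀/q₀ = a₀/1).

135/22

Using pₖ = aₖpₖ₋₁ + pₖ₋₂, qₖ = aₖqₖ₋₁ + qₖ₋₂ (with p₋₁=1, p₋₂=0, q₋₁=0, q₋₂=1):
  k=0: a=6, p=6, q=1
  k=1: a=7, p=43, q=7
  k=2: a=3, p=135, q=22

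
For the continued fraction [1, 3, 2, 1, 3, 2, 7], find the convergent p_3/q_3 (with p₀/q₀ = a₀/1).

Using pₖ = aₖpₖ₋₁ + pₖ₋₂, qₖ = aₖqₖ₋₁ + qₖ₋₂ (with p₋₁=1, p₋₂=0, q₋₁=0, q₋₂=1):
  k=0: a=1, p=1, q=1
  k=1: a=3, p=4, q=3
  k=2: a=2, p=9, q=7
  k=3: a=1, p=13, q=10

13/10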